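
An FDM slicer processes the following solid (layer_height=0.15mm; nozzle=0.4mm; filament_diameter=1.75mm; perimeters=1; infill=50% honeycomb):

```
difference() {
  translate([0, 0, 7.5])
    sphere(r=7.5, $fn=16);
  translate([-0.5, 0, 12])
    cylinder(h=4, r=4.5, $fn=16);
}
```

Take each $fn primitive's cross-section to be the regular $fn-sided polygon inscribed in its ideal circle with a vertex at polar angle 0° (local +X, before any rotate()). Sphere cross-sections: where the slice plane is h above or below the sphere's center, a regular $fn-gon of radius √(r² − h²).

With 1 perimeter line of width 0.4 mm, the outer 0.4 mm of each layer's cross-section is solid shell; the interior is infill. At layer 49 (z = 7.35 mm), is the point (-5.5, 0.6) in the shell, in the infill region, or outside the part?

infill

At z = 7.35 mm: the r=7.5 sphere contributes a regular 16-gon of circumradius √(7.5²−0.15²) = 7.498; the cylinder at (-0.5, 0) is absent (z outside [12, 16]); After the difference (first − rest): none of the subtracted shapes is present at this height, so the r=7.5 sphere is unchanged — 1 connected region. Overall, the cross-section is a single solid region. The nearest boundary edge runs (-6.93, 2.87)→(-7.50, 0.00); distance from the point to it = 1.84 mm. The point is inside the cross-section and 1.84 mm from the nearest boundary — more than the 0.4 mm shell width (1 × 0.4), so it's in the infill interior.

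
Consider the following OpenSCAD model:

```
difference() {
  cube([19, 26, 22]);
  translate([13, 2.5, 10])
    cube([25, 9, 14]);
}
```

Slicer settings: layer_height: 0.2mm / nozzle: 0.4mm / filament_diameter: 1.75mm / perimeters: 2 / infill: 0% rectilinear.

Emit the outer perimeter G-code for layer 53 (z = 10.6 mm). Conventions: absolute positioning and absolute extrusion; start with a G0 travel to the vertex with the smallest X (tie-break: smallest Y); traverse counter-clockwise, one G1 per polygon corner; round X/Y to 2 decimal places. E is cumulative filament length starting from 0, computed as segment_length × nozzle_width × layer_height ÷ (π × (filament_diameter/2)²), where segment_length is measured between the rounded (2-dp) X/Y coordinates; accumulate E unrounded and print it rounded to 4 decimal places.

At z = 10.6 mm: the cube is present — its section is the full 19×26 rectangle; the cube at (13, 2.5) (footprint 25×9) is included at this height; Subtracting the remaining from the first: starting from the 19×26 cube, the 25×9 cube at (13, 2.5) partially overlaps it — only the 54.00 mm² overlap (of its 225.00 mm²) is removed, clipping the outline — 1 connected region. The outline is a single polygon with 8 vertices. Extrusion per mm of travel: 0.4 × 0.2 / (π × 0.875²) = 0.033260. Accumulating E over each segment gives final E = 3.3925.

G0 X0.00 Y0.00 Z10.60
G1 X19.00 Y0.00 E0.6319
G1 X19.00 Y2.50 E0.7151
G1 X13.00 Y2.50 E0.9147
G1 X13.00 Y11.50 E1.2140
G1 X19.00 Y11.50 E1.4136
G1 X19.00 Y26.00 E1.8958
G1 X0.00 Y26.00 E2.5278
G1 X0.00 Y0.00 E3.3925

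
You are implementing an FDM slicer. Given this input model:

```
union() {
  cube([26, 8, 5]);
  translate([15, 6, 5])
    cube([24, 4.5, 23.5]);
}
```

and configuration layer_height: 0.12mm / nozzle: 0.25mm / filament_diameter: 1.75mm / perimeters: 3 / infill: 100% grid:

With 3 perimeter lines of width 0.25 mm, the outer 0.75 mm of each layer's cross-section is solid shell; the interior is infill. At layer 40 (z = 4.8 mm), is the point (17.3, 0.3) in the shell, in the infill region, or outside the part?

At z = 4.8 mm: the 26×8 cube contributes its full rectangle; the cube at (15, 6) is not intersected at this z (z outside [5, 28.5]); Taking the union: only the 26×8 cube is present, so the union is just that shape — 1 connected region. Overall, the cross-section is a single solid region. The nearest boundary edge runs (0.00, 0.00)→(26.00, 0.00); distance from the point to it = 0.30 mm. The point is inside the cross-section, 0.30 mm from the nearest boundary — within the 0.75 mm shell band (3 × 0.25).

shell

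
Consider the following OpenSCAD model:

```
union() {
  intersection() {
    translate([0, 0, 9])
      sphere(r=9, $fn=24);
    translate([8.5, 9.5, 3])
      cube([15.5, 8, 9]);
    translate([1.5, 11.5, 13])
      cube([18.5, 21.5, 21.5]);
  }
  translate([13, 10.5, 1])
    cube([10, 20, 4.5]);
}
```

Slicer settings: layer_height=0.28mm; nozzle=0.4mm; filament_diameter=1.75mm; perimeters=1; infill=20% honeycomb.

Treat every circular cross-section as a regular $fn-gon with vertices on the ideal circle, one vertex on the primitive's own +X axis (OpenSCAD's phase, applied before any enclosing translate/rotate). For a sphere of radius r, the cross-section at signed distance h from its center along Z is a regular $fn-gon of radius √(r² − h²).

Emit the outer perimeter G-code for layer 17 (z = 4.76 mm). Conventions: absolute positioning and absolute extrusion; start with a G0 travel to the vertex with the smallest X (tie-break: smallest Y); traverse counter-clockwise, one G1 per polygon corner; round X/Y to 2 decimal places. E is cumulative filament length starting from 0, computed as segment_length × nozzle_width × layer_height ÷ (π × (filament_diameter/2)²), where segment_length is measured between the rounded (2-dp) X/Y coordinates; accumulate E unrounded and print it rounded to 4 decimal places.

At z = 4.76 mm: the sphere: section is a regular 24-gon, circumradius = √(r²−h²) = √(9²−4.24²) = 7.939; the cube at (8.5, 9.5) (footprint 15.5×8) is included at this height; the cube at (1.5, 11.5) is not intersected at this z (z outside [13, 34.5]); Taking the intersection: at least one operand is absent at this height, so nothing remains; the 10×20 cube at (13, 10.5) contributes its full rectangle; Merging all regions: only the 10×20 cube at (13, 10.5) is present, so the union is just that shape — 1 connected region. The outline is a single polygon with 4 vertices. Extrusion per mm of travel: 0.4 × 0.28 / (π × 0.875²) = 0.046564. Accumulating E over each segment gives final E = 2.7939.

G0 X13.00 Y10.50 Z4.76
G1 X23.00 Y10.50 E0.4656
G1 X23.00 Y30.50 E1.3969
G1 X13.00 Y30.50 E1.8626
G1 X13.00 Y10.50 E2.7939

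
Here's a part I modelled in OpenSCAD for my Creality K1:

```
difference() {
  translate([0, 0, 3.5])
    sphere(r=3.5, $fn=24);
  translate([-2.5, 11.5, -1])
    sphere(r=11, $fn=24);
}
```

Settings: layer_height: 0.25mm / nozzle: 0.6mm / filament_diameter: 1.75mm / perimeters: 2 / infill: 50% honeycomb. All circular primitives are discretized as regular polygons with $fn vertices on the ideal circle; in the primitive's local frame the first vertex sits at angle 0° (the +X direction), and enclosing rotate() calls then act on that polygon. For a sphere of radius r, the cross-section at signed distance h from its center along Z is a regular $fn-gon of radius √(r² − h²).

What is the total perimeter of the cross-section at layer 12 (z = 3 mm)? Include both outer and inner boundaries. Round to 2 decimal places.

20.79 mm

At z = 3 mm: the r=3.5 sphere contributes a regular 24-gon of circumradius √(3.5²−0.5²) = 3.464 (perimeter = 2·24·3.464·sin(180°/24) = 21.70 mm); the r=11 sphere at (-2.5, 11.5) slices to a regular 24-gon of circumradius 10.247 (√(r²−h²) with h=4 from center) (perimeter = 2·24·10.247·sin(180°/24) = 64.20 mm); After the difference (first − rest): starting from the r=3.5 sphere, the r=11 sphere at (-2.5, 11.5) partially overlaps it — only the 7.30 mm² overlap (of its 326.11 mm²) is removed, clipping the outline — boundary = 20.79 mm. Overall, the cross-section is a single solid region. Total boundary length (outer) = 20.79 mm.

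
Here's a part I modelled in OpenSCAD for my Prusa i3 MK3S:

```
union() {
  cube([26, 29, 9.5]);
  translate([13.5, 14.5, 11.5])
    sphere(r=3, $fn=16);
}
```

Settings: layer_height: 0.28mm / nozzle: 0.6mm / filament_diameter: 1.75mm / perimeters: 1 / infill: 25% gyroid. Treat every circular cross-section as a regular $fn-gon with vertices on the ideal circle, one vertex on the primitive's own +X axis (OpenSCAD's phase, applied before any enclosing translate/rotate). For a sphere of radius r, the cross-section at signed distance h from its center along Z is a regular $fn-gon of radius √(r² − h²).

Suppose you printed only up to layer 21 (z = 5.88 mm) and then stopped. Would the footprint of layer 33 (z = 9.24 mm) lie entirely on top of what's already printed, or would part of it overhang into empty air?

Compare the two slices. At z = 5.88: the cube (footprint 26×29) is included at this height (area 754.00 mm²); the sphere at (13.5, 14.5) is absent (|z−center|=5.620 > r=3); Combining (union): only the 26×29 cube is present, so the union is just that shape — area = 754.00 mm². At z = 9.24: the 26×29 cube contributes its full rectangle (area 754.00 mm²); the r=3 sphere at (13.5, 14.5) contributes a regular 16-gon of circumradius √(3²−2.26²) = 1.973 (area = (16/2)·1.973²·sin(360°/16) = 11.92 mm²); Taking the union: the r=3 sphere at (13.5, 14.5) lies entirely inside the 26×29 cube, so the union is just the 26×29 cube — area = 754.00 mm². Checking containment: the cross-section at z = 9.24 is a subset of the cross-section at z = 5.88.

entirely on top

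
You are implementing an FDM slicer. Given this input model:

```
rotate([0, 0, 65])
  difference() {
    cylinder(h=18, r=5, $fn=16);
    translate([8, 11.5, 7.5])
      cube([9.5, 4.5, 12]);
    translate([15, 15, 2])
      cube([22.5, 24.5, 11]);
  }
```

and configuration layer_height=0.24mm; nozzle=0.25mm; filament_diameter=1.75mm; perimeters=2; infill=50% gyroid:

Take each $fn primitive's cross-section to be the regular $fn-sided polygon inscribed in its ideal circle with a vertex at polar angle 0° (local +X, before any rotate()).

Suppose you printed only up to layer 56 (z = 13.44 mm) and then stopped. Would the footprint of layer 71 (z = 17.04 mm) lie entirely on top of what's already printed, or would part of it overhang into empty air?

entirely on top

Compare the two slices. At z = 13.44: the r=5 cylinder gives a regular 16-gon of circumradius 5 (constant along its height) (area = (16/2)·5.000²·sin(360°/16) = 76.54 mm²); the cube at (8, 11.5) (footprint 9.5×4.5) is included at this height (area 42.75 mm²); the cube at (15, 15) does not reach this height (z outside [2, 13]); After the difference (first − rest): starting from the r=5 cylinder (76.54 mm²), the 9.5×4.5 cube at (8, 11.5) misses the remaining region (no effect) — area = 76.54 mm²; (whole slice rotated 65° about Z — lengths, areas and connectivity unchanged). At z = 17.04: the cylinder: section is a regular 16-gon, circumradius r=5 (area = (16/2)·5.000²·sin(360°/16) = 76.54 mm²); the cube at (8, 11.5) is present — its section is the full 9.5×4.5 rectangle (area 42.75 mm²); the cube at (15, 15) does not reach this height (z outside [2, 13]); Taking the first minus the rest: starting from the r=5 cylinder (76.54 mm²), the 9.5×4.5 cube at (8, 11.5) misses the remaining region (no effect) — area = 76.54 mm²; (rotated 65° about Z; rotation is an isometry so areas/perimeters/island counts are preserved). Checking containment: the cross-section at z = 17.04 is a subset of the cross-section at z = 13.44.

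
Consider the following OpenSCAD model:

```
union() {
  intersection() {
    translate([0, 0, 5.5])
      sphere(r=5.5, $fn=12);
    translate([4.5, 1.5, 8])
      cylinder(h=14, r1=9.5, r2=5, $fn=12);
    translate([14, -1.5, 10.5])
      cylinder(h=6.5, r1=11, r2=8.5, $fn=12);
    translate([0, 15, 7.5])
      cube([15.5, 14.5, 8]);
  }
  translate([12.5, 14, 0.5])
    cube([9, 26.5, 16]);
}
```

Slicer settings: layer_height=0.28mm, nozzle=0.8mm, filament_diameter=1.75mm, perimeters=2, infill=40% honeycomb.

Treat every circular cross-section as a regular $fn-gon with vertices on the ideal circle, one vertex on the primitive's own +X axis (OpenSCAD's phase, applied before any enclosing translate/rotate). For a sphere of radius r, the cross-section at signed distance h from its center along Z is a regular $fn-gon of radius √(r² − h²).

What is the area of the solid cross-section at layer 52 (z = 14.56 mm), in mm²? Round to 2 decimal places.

At z = 14.56 mm: the sphere is not intersected at this z (|z−center|=9.060 > r=5.5); the cone at (4.5, 1.5) contributes a regular 12-gon of circumradius 7.391 (interpolated between r1=9.5 and r2=5 at t=0.469) (area = (12/2)·7.391²·sin(360°/12) = 163.90 mm²); the cone at (14, -1.5) contributes a regular 12-gon of circumradius 9.438 (interpolated between r1=11 and r2=8.5 at t=0.625) (area = (12/2)·9.438²·sin(360°/12) = 267.25 mm²); the cube at (0, 15) is present — its section is the full 15.5×14.5 rectangle (area 224.75 mm²); Taking the intersection: at least one operand is absent at this height, so nothing remains; the 9×26.5 cube at (12.5, 14) contributes its full rectangle (area 238.50 mm²); Taking the union: only the 9×26.5 cube at (12.5, 14) is present, so the union is just that shape — area = 238.50 mm². Overall, the cross-section is a single solid region. Net area = 238.50 mm².

238.50 mm²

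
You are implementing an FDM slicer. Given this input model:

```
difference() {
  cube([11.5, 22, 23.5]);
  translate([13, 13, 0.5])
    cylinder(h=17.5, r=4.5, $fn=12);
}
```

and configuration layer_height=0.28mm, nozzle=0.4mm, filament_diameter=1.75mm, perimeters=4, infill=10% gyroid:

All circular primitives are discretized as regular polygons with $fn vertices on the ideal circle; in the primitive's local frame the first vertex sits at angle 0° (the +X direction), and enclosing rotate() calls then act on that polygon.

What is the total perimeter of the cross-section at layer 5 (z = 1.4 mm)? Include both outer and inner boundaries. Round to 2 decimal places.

At z = 1.4 mm: the cube is present — its section is the full 11.5×22 rectangle (perimeter 67.00 mm); the r=4.5 cylinder at (13, 13) contributes a regular 12-gon of circumradius 4.5 (perimeter = 2·12·4.500·sin(180°/12) = 27.95 mm); After the difference (first − rest): starting from the 11.5×22 cube, the r=4.5 cylinder at (13, 13) partially overlaps it — only the 17.48 mm² overlap (of its 60.75 mm²) is removed, clipping the outline — boundary = 69.67 mm. Overall, the cross-section is a single solid region. Total boundary length (outer) = 69.67 mm.

69.67 mm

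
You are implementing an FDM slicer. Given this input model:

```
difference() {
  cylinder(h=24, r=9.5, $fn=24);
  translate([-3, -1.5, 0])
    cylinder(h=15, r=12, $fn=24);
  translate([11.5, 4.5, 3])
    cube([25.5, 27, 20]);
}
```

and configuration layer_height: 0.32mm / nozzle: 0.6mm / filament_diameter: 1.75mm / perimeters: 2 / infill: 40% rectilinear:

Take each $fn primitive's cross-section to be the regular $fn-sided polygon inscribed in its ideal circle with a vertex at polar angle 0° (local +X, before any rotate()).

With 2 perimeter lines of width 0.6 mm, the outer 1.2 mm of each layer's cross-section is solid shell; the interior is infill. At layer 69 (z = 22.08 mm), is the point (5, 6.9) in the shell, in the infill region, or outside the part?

shell

At z = 22.08 mm: the cylinder: section is a regular 24-gon, circumradius r=9.5; the cylinder at (-3, -1.5) is not intersected at this z (z outside [0, 15]); the 25.5×27 cube at (11.5, 4.5) contributes its full rectangle; Subtracting the remaining from the first: starting from the r=9.5 cylinder, the 25.5×27 cube at (11.5, 4.5) misses the remaining region (no effect) — 1 connected region. Overall, the cross-section is a single solid region. The nearest boundary edge runs (4.75, 8.23)→(6.72, 6.72); distance from the point to it = 0.90 mm. The point is inside the cross-section, 0.90 mm from the nearest boundary — within the 1.2 mm shell band (2 × 0.6).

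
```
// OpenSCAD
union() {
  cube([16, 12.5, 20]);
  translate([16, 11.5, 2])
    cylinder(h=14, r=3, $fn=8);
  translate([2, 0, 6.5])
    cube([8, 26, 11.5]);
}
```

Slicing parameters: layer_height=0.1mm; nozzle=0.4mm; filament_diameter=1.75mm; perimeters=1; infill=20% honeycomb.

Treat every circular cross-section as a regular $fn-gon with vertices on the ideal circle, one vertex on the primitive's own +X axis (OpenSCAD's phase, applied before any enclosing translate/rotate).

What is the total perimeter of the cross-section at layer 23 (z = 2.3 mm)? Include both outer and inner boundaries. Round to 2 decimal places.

At z = 2.3 mm: the cube (footprint 16×12.5) is included at this height (perimeter 57.00 mm); the cylinder at (16, 11.5): section is a regular 8-gon, circumradius r=3 (perimeter = 2·8·3.000·sin(180°/8) = 18.37 mm); the cube at (2, 0) does not reach this height (z outside [6.5, 18]); Merging all regions: the regions partially overlap (shared area 9.16 mm²), so the edge portions inside another operand are dropped and the merged outline is re-measured after clipping — boundary = 63.11 mm. Overall, the cross-section is a single solid region. Total boundary length (outer) = 63.11 mm.

63.11 mm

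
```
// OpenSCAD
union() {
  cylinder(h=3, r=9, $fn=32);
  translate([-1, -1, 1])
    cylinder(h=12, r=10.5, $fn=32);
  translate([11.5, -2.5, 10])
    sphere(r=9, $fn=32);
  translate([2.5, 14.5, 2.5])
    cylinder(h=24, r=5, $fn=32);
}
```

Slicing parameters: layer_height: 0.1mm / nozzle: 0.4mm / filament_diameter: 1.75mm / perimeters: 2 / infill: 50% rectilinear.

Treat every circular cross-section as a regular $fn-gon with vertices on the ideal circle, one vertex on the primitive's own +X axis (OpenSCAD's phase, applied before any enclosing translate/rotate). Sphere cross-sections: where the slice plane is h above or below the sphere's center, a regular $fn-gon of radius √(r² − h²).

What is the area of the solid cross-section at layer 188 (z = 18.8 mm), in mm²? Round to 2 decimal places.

At z = 18.8 mm: the cylinder is not intersected at this z (z outside [0, 3]); the cylinder at (-1, -1) does not reach this height (z outside [1, 13]); the sphere at (11.5, -2.5): section is a regular 32-gon, circumradius = √(r²−h²) = √(9²−8.8²) = 1.887 (area = (32/2)·1.887²·sin(360°/32) = 11.11 mm²); the r=5 cylinder at (2.5, 14.5) gives a regular 32-gon of circumradius 5 (constant along its height) (area = (32/2)·5.000²·sin(360°/32) = 78.04 mm²); Combining (union): the 2 present regions are separate (no shared area or edge), so areas and boundary lengths simply add and each stays a separate island — area = 89.15 mm². Overall, the cross-section has 2 separate islands. Net area = 89.15 mm².

89.15 mm²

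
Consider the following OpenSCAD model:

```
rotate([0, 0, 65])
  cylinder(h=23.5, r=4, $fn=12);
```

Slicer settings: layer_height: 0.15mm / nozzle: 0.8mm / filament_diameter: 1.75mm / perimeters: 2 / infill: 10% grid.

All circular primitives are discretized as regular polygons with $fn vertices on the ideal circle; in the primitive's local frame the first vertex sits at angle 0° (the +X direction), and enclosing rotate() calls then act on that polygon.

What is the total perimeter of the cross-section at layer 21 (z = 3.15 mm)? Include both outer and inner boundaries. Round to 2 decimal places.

At z = 3.15 mm: the r=4 cylinder gives a regular 12-gon of circumradius 4 (constant along its height) (perimeter = 2·12·4.000·sin(180°/12) = 24.85 mm); (whole slice rotated 65° about Z — lengths, areas and connectivity unchanged). Overall, the cross-section is a single solid region. Total boundary length (outer) = 24.85 mm.

24.85 mm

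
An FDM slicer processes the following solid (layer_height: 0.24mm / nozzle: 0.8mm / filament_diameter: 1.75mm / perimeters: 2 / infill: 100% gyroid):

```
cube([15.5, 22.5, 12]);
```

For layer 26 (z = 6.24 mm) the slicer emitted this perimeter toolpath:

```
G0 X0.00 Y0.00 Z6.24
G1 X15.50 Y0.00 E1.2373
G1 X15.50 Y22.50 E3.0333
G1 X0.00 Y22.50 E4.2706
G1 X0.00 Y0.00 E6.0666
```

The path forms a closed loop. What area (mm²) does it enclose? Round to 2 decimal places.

348.75 mm²

Apply the shoelace formula to the sequence of (X, Y) vertices; enclosed area = 348.75 mm².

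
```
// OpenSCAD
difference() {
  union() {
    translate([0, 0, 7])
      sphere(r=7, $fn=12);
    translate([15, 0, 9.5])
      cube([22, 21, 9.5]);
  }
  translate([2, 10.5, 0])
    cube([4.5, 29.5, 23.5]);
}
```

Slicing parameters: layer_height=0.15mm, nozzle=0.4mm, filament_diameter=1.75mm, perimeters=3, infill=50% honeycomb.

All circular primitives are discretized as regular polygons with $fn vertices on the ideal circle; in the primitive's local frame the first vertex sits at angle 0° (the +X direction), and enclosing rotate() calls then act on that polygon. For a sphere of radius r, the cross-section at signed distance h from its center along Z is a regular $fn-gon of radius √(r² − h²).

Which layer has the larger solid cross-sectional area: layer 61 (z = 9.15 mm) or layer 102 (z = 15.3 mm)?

Layer 61 (z = 9.15): the r=7 sphere slices to a regular 12-gon of circumradius 6.662 (√(r²−h²) with h=2.15 from center) (area = (12/2)·6.662²·sin(360°/12) = 133.13 mm²); the cube at (15, 0) does not reach this height (z outside [9.5, 19]); Combining (union): only the r=7 sphere is present, so the union is just that shape — area = 133.13 mm²; the cube at (2, 10.5) is present — its section is the full 4.5×29.5 rectangle (area 132.75 mm²); Subtracting the remaining from the first: starting from that combined region (133.13 mm²), the 4.5×29.5 cube at (2, 10.5) misses the remaining region (no effect) — area = 133.13 mm². So its area = 133.13 mm². Layer 102 (z = 15.3): the sphere does not reach this height (|z−center|=8.300 > r=7); the cube at (15, 0) is present — its section is the full 22×21 rectangle (area 462.00 mm²); Taking the union: only the 22×21 cube at (15, 0) is present, so the union is just that shape — area = 462.00 mm²; the 4.5×29.5 cube at (2, 10.5) contributes its full rectangle (area 132.75 mm²); Subtracting the remaining from the first: starting from that combined region (462.00 mm²), the 4.5×29.5 cube at (2, 10.5) misses the remaining region (no effect) — area = 462.00 mm². So its area = 462.00 mm². Layer 102 is larger (462.00 vs 133.13 mm²).

layer 102 (z = 15.3 mm)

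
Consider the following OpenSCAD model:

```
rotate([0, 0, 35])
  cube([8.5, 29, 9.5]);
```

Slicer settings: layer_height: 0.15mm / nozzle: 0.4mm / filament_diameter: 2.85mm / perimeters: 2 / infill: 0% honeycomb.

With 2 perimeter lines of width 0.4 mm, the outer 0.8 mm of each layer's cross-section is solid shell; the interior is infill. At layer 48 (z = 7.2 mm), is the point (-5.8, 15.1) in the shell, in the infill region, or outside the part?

infill

At z = 7.2 mm: the cube (footprint 8.5×29) is included at this height; (rotated 35° about Z; rotation is an isometry so areas/perimeters/island counts are preserved). Overall, the cross-section is a single solid region. Undo the 35° rotation: the query point maps to (3.910, 15.696) in the un-rotated model frame. The nearest boundary edge runs (0.00, 29.00)→(0.00, 0.00); distance from the point to it = 3.91 mm. The point is inside the cross-section and 3.91 mm from the nearest boundary — more than the 0.8 mm shell width (2 × 0.4), so it's in the infill interior.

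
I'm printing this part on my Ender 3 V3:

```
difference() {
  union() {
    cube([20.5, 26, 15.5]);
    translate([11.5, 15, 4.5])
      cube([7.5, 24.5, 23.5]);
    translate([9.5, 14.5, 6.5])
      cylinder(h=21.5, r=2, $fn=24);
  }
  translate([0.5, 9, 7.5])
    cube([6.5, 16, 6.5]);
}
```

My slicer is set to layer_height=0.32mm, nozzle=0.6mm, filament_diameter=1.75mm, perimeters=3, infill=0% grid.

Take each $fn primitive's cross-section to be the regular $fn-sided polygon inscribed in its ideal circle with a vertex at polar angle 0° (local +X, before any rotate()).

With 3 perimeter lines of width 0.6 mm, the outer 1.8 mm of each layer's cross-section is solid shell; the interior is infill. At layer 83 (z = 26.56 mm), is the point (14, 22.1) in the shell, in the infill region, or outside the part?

infill

At z = 26.56 mm: the cube does not reach this height (z outside [0, 15.5]); the cube at (11.5, 15) (footprint 7.5×24.5) is included at this height; the r=2 cylinder at (9.5, 14.5) contributes a regular 24-gon of circumradius 2; Merging all regions: the 2 present regions are separate (no shared area or edge), so areas and boundary lengths simply add and each stays a separate island — 2 connected regions; the cube at (0.5, 9) does not reach this height (z outside [7.5, 14]); After the difference (first − rest): none of the subtracted shapes is present at this height, so the result so far is unchanged — 2 connected regions. Overall, the cross-section has 2 separate islands. The nearest boundary edge runs (11.50, 15.00)→(11.50, 39.50); distance from the point to it = 2.50 mm. (Shell/infill is judged within the island containing the point — the largest one.) The point is inside the cross-section and 2.50 mm from the nearest boundary — more than the 1.8 mm shell width (3 × 0.6), so it's in the infill interior.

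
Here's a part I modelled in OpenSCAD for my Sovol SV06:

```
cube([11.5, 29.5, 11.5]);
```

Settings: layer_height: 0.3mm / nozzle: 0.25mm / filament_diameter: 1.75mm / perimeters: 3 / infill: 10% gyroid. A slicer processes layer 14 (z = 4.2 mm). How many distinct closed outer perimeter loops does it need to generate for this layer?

1

At z = 4.2 mm: the cube (footprint 11.5×29.5) is included at this height. The result has 1 disconnected region.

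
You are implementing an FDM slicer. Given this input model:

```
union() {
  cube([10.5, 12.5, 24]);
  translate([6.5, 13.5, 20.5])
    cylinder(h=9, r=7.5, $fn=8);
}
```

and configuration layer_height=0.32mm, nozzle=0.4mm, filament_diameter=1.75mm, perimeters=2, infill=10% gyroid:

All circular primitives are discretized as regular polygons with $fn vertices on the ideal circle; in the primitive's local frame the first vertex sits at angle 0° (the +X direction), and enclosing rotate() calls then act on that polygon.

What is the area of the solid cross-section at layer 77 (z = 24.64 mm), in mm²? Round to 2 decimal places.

At z = 24.64 mm: the cube is absent (z outside [0, 24]); the cylinder at (6.5, 13.5): section is a regular 8-gon, circumradius r=7.5 (area = (8/2)·7.500²·sin(360°/8) = 159.10 mm²); Merging all regions: only the r=7.5 cylinder at (6.5, 13.5) is present, so the union is just that shape — area = 159.10 mm². Overall, the cross-section is a single solid region. Net area = 159.10 mm².

159.10 mm²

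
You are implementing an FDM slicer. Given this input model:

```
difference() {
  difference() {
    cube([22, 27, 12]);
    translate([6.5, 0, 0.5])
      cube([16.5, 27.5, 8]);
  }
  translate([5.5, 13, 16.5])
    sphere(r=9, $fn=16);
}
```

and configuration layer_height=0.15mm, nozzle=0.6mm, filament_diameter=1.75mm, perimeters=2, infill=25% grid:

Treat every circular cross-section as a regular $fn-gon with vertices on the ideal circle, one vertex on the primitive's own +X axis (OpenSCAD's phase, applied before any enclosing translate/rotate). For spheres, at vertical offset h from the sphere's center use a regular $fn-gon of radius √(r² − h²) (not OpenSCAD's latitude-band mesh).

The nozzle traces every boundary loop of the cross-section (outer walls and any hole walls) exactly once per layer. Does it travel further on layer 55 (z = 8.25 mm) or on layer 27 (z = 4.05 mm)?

layer 55 (z = 8.25 mm)

Layer 55 (z = 8.25): the cube (footprint 22×27) is included at this height (perimeter 98.00 mm); the cube at (6.5, 0) (footprint 16.5×27.5) is included at this height (perimeter 88.00 mm); Subtracting the remaining from the first: starting from the 22×27 cube, the 16.5×27.5 cube at (6.5, 0) partially overlaps it — only the 418.50 mm² overlap (of its 453.75 mm²) is removed, clipping the outline — boundary = 67.00 mm; the r=9 sphere at (5.5, 13) contributes a regular 16-gon of circumradius √(9²−8.25²) = 3.597 (perimeter = 2·16·3.597·sin(180°/16) = 22.45 mm); Subtracting the remaining from the first: starting from the result so far, the r=9 sphere at (5.5, 13) partially overlaps it — only the 26.80 mm² overlap (of its 39.61 mm²) is removed, clipping the outline — boundary = 73.47 mm. So its perimeter = 73.47 mm. Layer 27 (z = 4.05): the cube is present — its section is the full 22×27 rectangle (perimeter 98.00 mm); the cube at (6.5, 0) is present — its section is the full 16.5×27.5 rectangle (perimeter 88.00 mm); Subtracting the remaining from the first: starting from the 22×27 cube, the 16.5×27.5 cube at (6.5, 0) partially overlaps it — only the 418.50 mm² overlap (of its 453.75 mm²) is removed, clipping the outline — boundary = 67.00 mm; the sphere at (5.5, 13) is absent (|z−center|=12.450 > r=9); After the difference (first − rest): none of the subtracted shapes is present at this height, so the result so far is unchanged — boundary = 67.00 mm. So its perimeter = 67.00 mm. Layer 55 is larger (73.47 vs 67.00 mm).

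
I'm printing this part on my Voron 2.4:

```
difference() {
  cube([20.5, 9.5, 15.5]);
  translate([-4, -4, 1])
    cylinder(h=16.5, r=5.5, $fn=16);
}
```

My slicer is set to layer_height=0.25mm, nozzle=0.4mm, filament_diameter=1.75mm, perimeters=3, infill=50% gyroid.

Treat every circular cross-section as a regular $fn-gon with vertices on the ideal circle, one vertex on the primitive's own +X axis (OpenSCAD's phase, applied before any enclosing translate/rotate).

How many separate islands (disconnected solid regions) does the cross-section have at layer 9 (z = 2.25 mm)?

1

At z = 2.25 mm: the cube (footprint 20.5×9.5) is included at this height; the r=5.5 cylinder at (-4, -4) gives a regular 16-gon of circumradius 5.5 (constant along its height); Subtracting the remaining from the first: starting from the 20.5×9.5 cube, the r=5.5 cylinder at (-4, -4) misses the remaining region (no effect) — 1 connected region. Overall, the cross-section is a single solid region. Island count = 1.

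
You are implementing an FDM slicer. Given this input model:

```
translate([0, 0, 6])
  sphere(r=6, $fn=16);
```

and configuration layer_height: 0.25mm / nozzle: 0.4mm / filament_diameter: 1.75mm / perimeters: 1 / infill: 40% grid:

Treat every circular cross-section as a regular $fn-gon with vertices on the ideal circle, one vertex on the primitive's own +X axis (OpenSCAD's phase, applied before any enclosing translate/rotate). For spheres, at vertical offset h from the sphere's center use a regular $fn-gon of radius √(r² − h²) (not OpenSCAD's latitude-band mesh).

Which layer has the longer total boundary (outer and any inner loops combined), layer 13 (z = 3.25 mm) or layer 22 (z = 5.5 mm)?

Layer 13 (z = 3.25): the r=6 sphere slices to a regular 16-gon of circumradius 5.333 (√(r²−h²) with h=2.75 from center) (perimeter = 2·16·5.333·sin(180°/16) = 33.29 mm). So its perimeter = 33.29 mm. Layer 22 (z = 5.5): the r=6 sphere slices to a regular 16-gon of circumradius 5.979 (√(r²−h²) with h=0.5 from center) (perimeter = 2·16·5.979·sin(180°/16) = 37.33 mm). So its perimeter = 37.33 mm. Layer 22 is larger (37.33 vs 33.29 mm).

layer 22 (z = 5.5 mm)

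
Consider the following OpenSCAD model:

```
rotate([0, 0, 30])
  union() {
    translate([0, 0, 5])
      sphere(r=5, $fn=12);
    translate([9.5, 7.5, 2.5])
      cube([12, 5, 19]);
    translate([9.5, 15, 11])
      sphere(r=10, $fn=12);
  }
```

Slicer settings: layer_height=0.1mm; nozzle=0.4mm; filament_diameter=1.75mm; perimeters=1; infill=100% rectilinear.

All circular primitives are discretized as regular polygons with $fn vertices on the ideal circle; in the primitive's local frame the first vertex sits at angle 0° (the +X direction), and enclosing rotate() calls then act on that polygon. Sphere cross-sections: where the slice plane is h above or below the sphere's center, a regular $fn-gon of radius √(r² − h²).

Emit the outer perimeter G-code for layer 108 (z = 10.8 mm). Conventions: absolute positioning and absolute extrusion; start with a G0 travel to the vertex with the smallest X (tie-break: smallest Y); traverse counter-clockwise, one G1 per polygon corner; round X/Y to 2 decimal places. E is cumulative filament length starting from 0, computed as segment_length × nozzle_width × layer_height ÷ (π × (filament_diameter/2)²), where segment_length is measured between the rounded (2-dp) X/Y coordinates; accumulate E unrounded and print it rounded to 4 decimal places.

At z = 10.8 mm: the sphere is absent (|z−center|=5.800 > r=5); the cube at (9.5, 7.5) is present — its section is the full 12×5 rectangle; the r=10 sphere at (9.5, 15) contributes a regular 12-gon of circumradius √(10²−0.2²) = 9.998; Merging all regions: the regions partially overlap (shared area 41.00 mm²), so overlapping operands fuse into one piece — 1 connected region; (whole slice rotated 30° about Z — lengths, areas and connectivity unchanged). The outline is a single polygon with 15 vertices. Extrusion per mm of travel: 0.4 × 0.1 / (π × 0.875²) = 0.016630. Accumulating E over each segment gives final E = 1.1558.

G0 X-9.27 Y17.74 Z10.80
G1 X-7.93 Y12.74 E0.0861
G1 X-4.27 Y9.08 E0.1722
G1 X0.73 Y7.74 E0.2582
G1 X5.73 Y9.08 E0.3443
G1 X9.39 Y12.74 E0.4304
G1 X9.81 Y14.32 E0.4576
G1 X14.87 Y17.25 E0.5548
G1 X12.37 Y21.58 E0.6380
G1 X10.06 Y20.24 E0.6824
G1 X9.39 Y22.74 E0.7254
G1 X5.73 Y26.40 E0.8115
G1 X0.73 Y27.74 E0.8976
G1 X-4.27 Y26.40 E0.9837
G1 X-7.93 Y22.74 E1.0698
G1 X-9.27 Y17.74 E1.1558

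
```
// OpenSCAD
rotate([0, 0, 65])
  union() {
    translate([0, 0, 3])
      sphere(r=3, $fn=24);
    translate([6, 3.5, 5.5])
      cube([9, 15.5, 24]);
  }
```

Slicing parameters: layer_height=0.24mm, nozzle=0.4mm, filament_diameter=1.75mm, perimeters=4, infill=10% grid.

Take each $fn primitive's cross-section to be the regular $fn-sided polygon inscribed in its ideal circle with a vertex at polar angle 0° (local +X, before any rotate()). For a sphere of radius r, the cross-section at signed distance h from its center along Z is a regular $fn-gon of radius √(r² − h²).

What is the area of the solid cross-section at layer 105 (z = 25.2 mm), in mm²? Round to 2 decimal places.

At z = 25.2 mm: the sphere is absent (|z−center|=22.200 > r=3); the cube at (6, 3.5) (footprint 9×15.5) is included at this height (area 139.50 mm²); Merging all regions: only the 9×15.5 cube at (6, 3.5) is present, so the union is just that shape — area = 139.50 mm²; (whole slice rotated 65° about Z — lengths, areas and connectivity unchanged). Overall, the cross-section is a single solid region. Net area = 139.50 mm².

139.50 mm²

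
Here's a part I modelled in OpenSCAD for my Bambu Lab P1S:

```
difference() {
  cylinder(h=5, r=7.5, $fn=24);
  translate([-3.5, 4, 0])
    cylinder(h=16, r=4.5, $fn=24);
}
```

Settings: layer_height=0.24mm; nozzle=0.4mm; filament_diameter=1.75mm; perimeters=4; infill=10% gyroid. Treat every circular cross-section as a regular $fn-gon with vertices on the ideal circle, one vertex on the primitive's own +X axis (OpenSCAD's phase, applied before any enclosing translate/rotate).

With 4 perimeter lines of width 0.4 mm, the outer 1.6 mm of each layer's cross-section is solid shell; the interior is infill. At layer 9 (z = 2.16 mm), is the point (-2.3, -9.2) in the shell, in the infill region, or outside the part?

At z = 2.16 mm: the r=7.5 cylinder contributes a regular 24-gon of circumradius 7.5; the r=4.5 cylinder at (-3.5, 4) contributes a regular 24-gon of circumradius 4.5; After the difference (first − rest): starting from the r=7.5 cylinder, the r=4.5 cylinder at (-3.5, 4) partially overlaps it — only the 46.34 mm² overlap (of its 62.89 mm²) is removed, clipping the outline — 1 connected region. Overall, the cross-section is a single solid region. The nearest boundary edge runs (-0.00, -7.50)→(-1.94, -7.24); distance from the point to it = 1.99 mm. The point is not inside any of the regions above, so it lies outside the cross-section (1.99 mm from the nearest boundary).

outside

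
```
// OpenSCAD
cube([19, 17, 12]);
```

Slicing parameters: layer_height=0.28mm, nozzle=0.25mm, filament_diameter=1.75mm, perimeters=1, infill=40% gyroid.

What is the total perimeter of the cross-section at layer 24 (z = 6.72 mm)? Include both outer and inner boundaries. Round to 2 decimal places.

At z = 6.72 mm: the cube is present — its section is the full 19×17 rectangle (perimeter 72.00 mm). Overall, the cross-section is a single solid region. Total boundary length (outer) = 72.00 mm.

72.00 mm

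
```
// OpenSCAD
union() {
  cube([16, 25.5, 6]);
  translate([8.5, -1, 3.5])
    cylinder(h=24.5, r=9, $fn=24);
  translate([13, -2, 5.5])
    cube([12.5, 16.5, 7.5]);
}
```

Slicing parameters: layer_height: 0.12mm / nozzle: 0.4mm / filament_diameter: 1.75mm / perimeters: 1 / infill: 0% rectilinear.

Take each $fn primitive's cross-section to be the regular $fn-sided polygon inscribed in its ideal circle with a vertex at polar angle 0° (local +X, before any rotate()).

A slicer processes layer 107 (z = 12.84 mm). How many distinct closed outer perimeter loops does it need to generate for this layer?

1

At z = 12.84 mm: the cube is absent (z outside [0, 6]); the r=9 cylinder at (8.5, -1) gives a regular 24-gon of circumradius 9 (constant along its height); the cube at (13, -2) is present — its section is the full 12.5×16.5 rectangle; Taking the union: the regions partially overlap (shared area 28.83 mm²), so overlapping operands fuse into one piece — 1 connected region. The result has 1 disconnected region.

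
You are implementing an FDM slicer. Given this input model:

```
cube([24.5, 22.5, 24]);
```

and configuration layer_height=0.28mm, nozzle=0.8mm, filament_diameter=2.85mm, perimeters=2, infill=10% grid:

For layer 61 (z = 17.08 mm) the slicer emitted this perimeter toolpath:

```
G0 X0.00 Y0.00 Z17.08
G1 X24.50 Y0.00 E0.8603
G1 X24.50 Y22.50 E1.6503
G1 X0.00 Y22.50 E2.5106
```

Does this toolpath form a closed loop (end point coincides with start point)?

no

Start point (G0): (0.00, 0.00). End point (last G1): the path does not return to the start — open.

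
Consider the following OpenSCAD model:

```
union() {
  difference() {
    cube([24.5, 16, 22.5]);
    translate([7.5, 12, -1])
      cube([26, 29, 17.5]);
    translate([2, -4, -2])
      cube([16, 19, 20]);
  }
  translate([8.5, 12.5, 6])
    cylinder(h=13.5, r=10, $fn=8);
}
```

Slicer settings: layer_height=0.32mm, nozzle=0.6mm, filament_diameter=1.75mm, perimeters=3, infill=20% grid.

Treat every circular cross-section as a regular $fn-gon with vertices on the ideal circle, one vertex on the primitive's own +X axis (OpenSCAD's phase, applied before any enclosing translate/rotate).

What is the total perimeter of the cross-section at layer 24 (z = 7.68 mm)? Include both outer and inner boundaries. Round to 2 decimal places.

108.18 mm

At z = 7.68 mm: the cube is present — its section is the full 24.5×16 rectangle (perimeter 81.00 mm); the cube at (7.5, 12) (footprint 26×29) is included at this height (perimeter 110.00 mm); the 16×19 cube at (2, -4) contributes its full rectangle (perimeter 70.00 mm); Taking the first minus the rest: starting from the 24.5×16 cube, the 26×29 cube at (7.5, 12) partially overlaps it — only the 68.00 mm² overlap (of its 754.00 mm²) is removed, clipping the outline; the 16×19 cube at (2, -4) partially overlaps it — only the 208.50 mm² overlap (of its 304.00 mm²) is removed, clipping the outline — boundary = 84.00 mm; the cylinder at (8.5, 12.5): section is a regular 8-gon, circumradius r=10 (perimeter = 2·8·10.000·sin(180°/8) = 61.23 mm); Combining (union): the regions partially overlap (shared area 24.35 mm²), so the edge portions inside another operand are dropped and the merged outline is re-measured after clipping — boundary = 108.18 mm. Overall, the cross-section is a single solid region. Total boundary length (outer) = 108.18 mm.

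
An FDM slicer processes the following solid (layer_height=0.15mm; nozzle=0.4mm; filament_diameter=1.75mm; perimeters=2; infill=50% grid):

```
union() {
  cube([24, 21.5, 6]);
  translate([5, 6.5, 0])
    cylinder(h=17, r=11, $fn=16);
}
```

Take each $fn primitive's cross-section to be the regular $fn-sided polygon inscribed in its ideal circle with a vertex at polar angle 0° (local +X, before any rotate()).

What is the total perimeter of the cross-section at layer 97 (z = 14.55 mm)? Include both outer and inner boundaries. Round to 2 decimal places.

68.67 mm

At z = 14.55 mm: the cube does not reach this height (z outside [0, 6]); the r=11 cylinder at (5, 6.5) contributes a regular 16-gon of circumradius 11 (perimeter = 2·16·11.000·sin(180°/16) = 68.67 mm); Merging all regions: only the r=11 cylinder at (5, 6.5) is present, so the union is just that shape — boundary = 68.67 mm. Overall, the cross-section is a single solid region. Total boundary length (outer) = 68.67 mm.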